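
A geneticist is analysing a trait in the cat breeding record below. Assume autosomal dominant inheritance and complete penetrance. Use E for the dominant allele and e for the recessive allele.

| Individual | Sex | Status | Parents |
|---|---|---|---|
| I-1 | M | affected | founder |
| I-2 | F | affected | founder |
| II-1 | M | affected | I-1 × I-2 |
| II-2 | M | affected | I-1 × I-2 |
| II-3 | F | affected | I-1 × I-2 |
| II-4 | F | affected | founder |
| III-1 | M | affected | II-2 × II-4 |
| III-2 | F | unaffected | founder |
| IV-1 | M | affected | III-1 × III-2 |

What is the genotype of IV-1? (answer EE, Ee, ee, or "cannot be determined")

Ee

From phenotype alone, IV-1 is EE or Ee.
IV-1 is affected so carries E and received e from III-2 (ee), so IV-1 is Ee.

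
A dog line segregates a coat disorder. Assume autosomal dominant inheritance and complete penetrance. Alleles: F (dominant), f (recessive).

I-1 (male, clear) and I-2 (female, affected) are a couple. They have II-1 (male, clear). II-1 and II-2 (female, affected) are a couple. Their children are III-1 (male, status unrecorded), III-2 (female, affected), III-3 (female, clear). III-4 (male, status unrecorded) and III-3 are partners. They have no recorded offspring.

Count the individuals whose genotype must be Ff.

3

Obligate heterozygotes: I-2 is affected so carries F and passed f to II-1 (ff), so I-2 is Ff; II-2 is affected so carries F and passed f to III-3 (ff), so II-2 is Ff; III-2 is affected so carries F and received f from II-1 (ff), so III-2 is Ff.
Every other individual is either homozygous by phenotype or has at least one consistent homozygous assignment, so the count is 3.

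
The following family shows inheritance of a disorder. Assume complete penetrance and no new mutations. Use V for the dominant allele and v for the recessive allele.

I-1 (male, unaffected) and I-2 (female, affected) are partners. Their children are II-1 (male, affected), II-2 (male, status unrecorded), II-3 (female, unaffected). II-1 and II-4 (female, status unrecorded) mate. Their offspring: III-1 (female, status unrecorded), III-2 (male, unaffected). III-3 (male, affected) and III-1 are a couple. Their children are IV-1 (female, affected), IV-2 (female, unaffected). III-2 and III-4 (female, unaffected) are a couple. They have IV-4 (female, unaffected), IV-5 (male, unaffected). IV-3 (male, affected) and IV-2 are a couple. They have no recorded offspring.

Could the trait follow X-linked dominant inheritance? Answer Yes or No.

No

Under X-linked dominant, IV-2 (unaffected, female) cannot arise from III-3 (affected) × III-1 (unrecorded).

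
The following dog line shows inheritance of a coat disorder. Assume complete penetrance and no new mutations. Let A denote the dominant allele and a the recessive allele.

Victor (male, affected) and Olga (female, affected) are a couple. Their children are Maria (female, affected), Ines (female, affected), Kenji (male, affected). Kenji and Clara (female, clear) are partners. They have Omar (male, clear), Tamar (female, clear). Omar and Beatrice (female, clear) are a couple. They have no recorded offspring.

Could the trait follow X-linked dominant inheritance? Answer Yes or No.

Under X-linked dominant, Tamar (clear, female) cannot arise from Kenji (affected) × Clara (clear).

No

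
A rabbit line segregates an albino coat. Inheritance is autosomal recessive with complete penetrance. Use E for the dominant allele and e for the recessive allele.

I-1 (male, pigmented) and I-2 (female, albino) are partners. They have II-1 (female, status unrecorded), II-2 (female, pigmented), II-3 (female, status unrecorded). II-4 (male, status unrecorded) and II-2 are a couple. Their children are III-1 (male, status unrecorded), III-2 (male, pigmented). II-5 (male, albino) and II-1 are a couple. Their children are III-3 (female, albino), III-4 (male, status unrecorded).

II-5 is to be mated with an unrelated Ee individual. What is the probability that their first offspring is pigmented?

II-5 is albino, so II-5 is ee.
The cross gives 1/2 Ee : 1/2 ee, so P(offspring is pigmented) = 1/2.

1/2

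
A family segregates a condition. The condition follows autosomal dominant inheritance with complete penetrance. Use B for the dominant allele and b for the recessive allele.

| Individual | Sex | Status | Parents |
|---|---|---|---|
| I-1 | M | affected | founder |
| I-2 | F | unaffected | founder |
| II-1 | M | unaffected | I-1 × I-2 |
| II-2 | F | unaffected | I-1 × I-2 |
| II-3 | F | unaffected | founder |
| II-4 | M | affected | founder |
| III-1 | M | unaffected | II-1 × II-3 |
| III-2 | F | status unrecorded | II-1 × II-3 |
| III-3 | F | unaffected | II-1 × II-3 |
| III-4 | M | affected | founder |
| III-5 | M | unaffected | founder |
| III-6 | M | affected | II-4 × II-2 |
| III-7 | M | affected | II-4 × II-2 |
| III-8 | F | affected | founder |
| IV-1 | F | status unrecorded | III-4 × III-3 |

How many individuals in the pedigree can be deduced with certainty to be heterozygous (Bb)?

3

Obligate heterozygotes: I-1 is affected so carries B and passed b to II-1 (bb), so I-1 is Bb; III-6 is affected so carries B and received b from II-2 (bb), so III-6 is Bb; III-7 is affected so carries B and received b from II-2 (bb), so III-7 is Bb.
Every other individual is either homozygous by phenotype or has at least one consistent homozygous assignment, so the count is 3.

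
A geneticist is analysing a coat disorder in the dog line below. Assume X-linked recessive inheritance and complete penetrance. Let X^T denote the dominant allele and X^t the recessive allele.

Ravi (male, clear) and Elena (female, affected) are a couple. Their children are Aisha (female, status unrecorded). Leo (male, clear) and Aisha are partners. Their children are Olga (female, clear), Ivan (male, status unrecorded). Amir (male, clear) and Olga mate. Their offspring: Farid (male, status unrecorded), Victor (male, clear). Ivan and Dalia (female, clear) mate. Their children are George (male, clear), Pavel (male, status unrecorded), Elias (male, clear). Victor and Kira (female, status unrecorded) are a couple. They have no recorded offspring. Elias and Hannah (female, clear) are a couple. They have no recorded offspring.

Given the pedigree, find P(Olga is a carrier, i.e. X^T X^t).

Leo is clear, so Leo is X^T Y.
Aisha received T from Ravi (X^T Y) and received t from Elena (X^t X^t), so Aisha is X^T X^t.
Their cross gives offspring ratios 1/2 X^T X^T : 1/2 X^T X^t. Conditioning on Olga being clear, P(X^T X^t) = 1/2 / 1 = 1/2 before taking Olga's own offspring into account.
Amir is clear, so Amir is X^T Y.
Now use Olga's offspring. Probability of each recorded status — clear son Victor: 1/2 if Olga is X^T X^t, 1 if X^T X^T. (Farid: equally likely either way, so uninformative.)
Bayes: P(X^T X^t) = 1/2·1/2 / (1/2·1/2 + 1/2·1) = 1/3.

1/3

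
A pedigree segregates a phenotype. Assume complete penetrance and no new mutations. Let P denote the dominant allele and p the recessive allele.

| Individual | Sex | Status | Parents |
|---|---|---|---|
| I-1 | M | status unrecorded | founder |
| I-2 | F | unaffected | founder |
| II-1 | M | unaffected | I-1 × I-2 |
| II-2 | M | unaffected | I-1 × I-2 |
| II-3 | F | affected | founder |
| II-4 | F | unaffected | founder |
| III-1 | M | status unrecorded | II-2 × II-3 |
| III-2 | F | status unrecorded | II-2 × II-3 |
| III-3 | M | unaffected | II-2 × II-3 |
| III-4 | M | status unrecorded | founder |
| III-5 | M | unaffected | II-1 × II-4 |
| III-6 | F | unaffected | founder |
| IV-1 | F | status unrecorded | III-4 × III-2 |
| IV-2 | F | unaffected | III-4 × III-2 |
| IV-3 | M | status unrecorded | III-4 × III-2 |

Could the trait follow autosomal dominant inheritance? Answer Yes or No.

Yes

A consistent assignment under autosomal dominant exists: I-1 Pp, I-2 pp, II-1 pp, II-2 pp, II-3 Pp, II-4 pp, III-1 Pp, III-2 Pp, III-3 pp, III-4 Pp, III-5 pp, III-6 pp, IV-1 PP, IV-2 pp, IV-3 PP.
In this assignment every recorded phenotype matches its genotype and every non-founder's genotype is obtainable from its parents' genotypes, so the pedigree is consistent.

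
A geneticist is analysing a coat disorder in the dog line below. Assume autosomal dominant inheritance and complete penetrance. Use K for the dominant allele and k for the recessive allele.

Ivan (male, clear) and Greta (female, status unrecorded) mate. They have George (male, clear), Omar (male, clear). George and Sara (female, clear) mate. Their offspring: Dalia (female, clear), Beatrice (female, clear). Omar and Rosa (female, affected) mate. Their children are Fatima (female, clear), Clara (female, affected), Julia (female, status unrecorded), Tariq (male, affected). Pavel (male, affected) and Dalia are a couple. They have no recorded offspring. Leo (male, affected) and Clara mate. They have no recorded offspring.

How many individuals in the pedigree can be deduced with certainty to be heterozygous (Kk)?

3

Obligate heterozygotes: Rosa is affected so carries K and passed k to Fatima (kk), so Rosa is Kk; Clara is affected so carries K and received k from Omar (kk), so Clara is Kk; Tariq is affected so carries K and received k from Omar (kk), so Tariq is Kk.
Every other individual is either homozygous by phenotype or has at least one consistent homozygous assignment, so the count is 3.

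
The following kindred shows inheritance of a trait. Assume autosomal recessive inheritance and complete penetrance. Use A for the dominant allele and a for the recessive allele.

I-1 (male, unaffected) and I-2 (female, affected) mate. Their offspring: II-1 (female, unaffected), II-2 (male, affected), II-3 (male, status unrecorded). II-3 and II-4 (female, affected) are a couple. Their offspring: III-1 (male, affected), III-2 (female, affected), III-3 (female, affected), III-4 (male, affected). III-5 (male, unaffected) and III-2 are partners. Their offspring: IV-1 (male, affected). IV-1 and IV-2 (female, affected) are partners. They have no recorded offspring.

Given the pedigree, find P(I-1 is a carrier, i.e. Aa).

I-1 is unaffected so carries A and passed a to II-2 (aa), so I-1 is Aa, giving P(Aa) = 1.

1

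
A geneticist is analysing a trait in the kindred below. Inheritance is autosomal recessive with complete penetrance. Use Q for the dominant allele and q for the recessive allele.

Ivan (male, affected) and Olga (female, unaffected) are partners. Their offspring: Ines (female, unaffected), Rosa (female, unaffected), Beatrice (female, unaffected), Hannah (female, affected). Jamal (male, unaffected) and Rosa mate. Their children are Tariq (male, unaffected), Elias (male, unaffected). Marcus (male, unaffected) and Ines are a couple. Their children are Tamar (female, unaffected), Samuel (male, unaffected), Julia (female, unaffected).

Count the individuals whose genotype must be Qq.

Obligate heterozygotes: Olga is unaffected so carries Q and passed q to Hannah (qq), so Olga is Qq; Ines is unaffected so carries Q and received q from Ivan (qq), so Ines is Qq; Rosa is unaffected so carries Q and received q from Ivan (qq), so Rosa is Qq; Beatrice is unaffected so carries Q and received q from Ivan (qq), so Beatrice is Qq.
Every other individual is either homozygous by phenotype or has at least one consistent homozygous assignment, so the count is 4.

4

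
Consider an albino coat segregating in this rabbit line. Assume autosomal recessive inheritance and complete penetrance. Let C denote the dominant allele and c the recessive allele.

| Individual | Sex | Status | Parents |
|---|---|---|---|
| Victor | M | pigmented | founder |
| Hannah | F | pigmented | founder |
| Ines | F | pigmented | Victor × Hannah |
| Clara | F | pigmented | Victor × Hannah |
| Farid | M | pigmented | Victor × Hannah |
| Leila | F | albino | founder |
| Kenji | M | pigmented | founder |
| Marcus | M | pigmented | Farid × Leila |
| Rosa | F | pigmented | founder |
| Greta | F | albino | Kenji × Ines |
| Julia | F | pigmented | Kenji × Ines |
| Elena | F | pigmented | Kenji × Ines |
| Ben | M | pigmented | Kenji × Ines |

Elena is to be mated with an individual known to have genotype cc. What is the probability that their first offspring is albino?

Kenji is pigmented so carries C and passed c to Greta (cc), so Kenji is Cc.
Ines is pigmented so carries C and passed c to Greta (cc), so Ines is Cc.
Elena is a pigmented offspring of Kenji (Cc) × Ines (Cc), whose cross gives 1/4 CC : 1/2 Cc : 1/4 cc; conditioning on being pigmented, Elena is CC with probability 1/3, Cc with probability 2/3.
Summing over parental genotype combinations, P(offspring is albino) = 2/3·1/2 = 1/3.

1/3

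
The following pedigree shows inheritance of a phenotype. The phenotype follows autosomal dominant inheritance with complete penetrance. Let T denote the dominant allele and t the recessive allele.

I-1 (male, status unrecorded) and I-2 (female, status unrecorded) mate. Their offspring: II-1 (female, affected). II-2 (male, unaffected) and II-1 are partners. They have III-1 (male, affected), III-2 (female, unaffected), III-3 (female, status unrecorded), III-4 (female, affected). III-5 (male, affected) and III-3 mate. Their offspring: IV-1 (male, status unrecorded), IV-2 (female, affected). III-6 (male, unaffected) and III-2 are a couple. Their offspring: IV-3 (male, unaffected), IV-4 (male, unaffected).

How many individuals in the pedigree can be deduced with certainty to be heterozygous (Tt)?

3

Obligate heterozygotes: II-1 is affected so carries T and passed t to III-2 (tt), so II-1 is Tt; III-1 is affected so carries T and received t from II-2 (tt), so III-1 is Tt; III-4 is affected so carries T and received t from II-2 (tt), so III-4 is Tt.
Every other individual is either homozygous by phenotype or has at least one consistent homozygous assignment, so the count is 3.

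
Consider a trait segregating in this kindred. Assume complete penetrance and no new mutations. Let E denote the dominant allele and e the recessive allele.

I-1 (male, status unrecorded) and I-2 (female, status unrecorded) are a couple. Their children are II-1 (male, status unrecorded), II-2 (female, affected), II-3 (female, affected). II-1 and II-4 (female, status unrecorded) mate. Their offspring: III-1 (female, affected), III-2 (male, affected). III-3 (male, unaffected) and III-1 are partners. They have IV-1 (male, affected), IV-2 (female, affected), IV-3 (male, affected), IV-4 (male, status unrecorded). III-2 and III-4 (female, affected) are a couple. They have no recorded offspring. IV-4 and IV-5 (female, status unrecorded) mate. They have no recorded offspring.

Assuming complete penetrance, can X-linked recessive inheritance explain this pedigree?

Under X-linked recessive, IV-2 (affected, female) cannot arise from III-3 (unaffected) × III-1 (affected).

No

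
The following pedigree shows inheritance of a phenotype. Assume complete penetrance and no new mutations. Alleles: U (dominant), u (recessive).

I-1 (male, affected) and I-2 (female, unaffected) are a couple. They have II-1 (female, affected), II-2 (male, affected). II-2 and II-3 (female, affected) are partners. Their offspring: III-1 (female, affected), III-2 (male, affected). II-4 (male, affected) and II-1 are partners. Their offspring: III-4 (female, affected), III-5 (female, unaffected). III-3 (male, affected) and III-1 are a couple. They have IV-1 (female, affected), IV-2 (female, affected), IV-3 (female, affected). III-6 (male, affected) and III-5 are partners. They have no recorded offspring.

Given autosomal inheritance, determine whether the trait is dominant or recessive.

dominant

II-4 and II-1 are both affected yet have an unaffected child III-5. Under a recessive model two affected parents are homozygous and every child would be affected, so the trait cannot be recessive.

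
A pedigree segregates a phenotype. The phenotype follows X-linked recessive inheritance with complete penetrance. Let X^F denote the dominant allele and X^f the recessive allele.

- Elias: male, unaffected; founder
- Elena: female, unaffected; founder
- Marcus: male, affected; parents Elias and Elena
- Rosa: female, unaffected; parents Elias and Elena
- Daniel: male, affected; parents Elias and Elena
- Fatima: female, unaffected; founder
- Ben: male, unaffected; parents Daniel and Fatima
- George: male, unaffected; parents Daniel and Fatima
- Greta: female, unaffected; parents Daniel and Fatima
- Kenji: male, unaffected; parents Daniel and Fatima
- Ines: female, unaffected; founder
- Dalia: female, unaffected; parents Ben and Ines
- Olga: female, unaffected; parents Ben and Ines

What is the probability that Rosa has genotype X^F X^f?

Elias is unaffected, so Elias is X^F Y.
Elena is unaffected so carries F and passed f to Marcus (X^f Y), so Elena is X^F X^f.
Their cross gives offspring ratios 1/2 X^F X^F : 1/2 X^F X^f. Conditioning on Rosa being unaffected, P(X^F X^f) = 1/2 / 1 = 1/2.

1/2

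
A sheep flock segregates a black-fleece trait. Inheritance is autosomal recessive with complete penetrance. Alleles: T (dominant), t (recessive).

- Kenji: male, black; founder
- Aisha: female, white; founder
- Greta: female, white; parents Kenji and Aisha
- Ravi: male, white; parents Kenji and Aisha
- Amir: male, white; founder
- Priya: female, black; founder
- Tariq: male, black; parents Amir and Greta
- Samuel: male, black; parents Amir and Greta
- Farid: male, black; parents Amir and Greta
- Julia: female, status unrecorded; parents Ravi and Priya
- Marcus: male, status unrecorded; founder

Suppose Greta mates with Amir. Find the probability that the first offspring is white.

3/4

Greta is white so carries T and received t from Kenji (tt), so Greta is Tt.
Amir is white so carries T and passed t to Tariq (tt), so Amir is Tt.
The cross gives 1/4 TT : 1/2 Tt : 1/4 tt, so P(offspring is white) = 3/4.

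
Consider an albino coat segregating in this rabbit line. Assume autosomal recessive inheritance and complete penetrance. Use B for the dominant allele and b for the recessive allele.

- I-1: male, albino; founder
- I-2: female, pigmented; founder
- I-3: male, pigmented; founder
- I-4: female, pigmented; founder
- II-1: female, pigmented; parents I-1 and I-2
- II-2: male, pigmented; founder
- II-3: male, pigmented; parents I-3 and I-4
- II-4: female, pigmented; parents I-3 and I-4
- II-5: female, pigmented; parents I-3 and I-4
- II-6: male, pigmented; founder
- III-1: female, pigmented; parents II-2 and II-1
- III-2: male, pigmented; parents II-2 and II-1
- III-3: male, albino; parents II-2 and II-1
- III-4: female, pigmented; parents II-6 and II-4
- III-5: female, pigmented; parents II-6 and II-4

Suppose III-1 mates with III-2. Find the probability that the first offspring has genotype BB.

II-2 is pigmented so carries B and passed b to III-3 (bb), so II-2 is Bb.
II-1 is pigmented so carries B and received b from I-1 (bb), so II-1 is Bb.
III-1 is a pigmented offspring of II-2 (Bb) × II-1 (Bb), whose cross gives 1/4 BB : 1/2 Bb : 1/4 bb; conditioning on being pigmented, III-1 is BB with probability 1/3, Bb with probability 2/3.
III-2 is a pigmented offspring of II-2 (Bb) × II-1 (Bb), whose cross gives 1/4 BB : 1/2 Bb : 1/4 bb; conditioning on being pigmented, III-2 is BB with probability 1/3, Bb with probability 2/3.
Summing over parental genotype combinations, P(offspring has genotype BB) = 1/9·1 + 2/9·1/2 + 2/9·1/2 + 4/9·1/4 = 4/9.

4/9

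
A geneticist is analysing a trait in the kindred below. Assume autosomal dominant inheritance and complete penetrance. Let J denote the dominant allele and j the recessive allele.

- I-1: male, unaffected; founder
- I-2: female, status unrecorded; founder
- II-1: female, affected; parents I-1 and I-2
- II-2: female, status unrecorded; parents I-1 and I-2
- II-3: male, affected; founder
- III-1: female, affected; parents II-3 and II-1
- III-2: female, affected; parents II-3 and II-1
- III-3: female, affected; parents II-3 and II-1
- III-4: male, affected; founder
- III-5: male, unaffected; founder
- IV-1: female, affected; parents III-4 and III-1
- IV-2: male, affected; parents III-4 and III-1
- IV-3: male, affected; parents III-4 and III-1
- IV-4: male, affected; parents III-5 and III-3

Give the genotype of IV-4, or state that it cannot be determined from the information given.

Jj

From phenotype alone, IV-4 is JJ or Jj.
IV-4 is affected so carries J and received j from III-5 (jj), so IV-4 is Jj.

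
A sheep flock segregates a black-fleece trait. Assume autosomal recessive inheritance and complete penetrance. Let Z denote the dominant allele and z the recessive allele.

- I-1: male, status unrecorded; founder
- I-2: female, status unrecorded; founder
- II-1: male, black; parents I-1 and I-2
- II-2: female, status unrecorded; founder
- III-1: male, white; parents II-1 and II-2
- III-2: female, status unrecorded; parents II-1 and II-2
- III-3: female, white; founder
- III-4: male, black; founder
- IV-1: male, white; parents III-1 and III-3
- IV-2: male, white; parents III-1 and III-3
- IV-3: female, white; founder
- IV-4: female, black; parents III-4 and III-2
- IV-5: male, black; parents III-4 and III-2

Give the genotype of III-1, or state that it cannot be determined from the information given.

From phenotype alone, III-1 is ZZ or Zz.
III-1 is white so carries Z and received z from II-1 (zz), so III-1 is Zz.

Zz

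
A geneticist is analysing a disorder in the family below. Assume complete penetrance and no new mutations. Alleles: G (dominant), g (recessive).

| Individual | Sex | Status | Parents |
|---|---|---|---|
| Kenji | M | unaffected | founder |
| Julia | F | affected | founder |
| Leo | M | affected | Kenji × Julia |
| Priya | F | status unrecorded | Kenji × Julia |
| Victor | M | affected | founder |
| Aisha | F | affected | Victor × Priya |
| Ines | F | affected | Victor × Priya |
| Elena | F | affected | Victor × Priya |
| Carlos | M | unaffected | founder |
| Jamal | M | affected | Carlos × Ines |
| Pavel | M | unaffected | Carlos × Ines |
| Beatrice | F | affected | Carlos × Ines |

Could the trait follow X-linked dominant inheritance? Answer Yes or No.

Yes

A consistent assignment under X-linked dominant exists: Kenji X^g Y, Julia X^G X^G, Leo X^G Y, Priya X^G X^g, Victor X^G Y, Aisha X^G X^G, Ines X^G X^g, Elena X^G X^G, Carlos X^g Y, Jamal X^G Y, Pavel X^g Y, Beatrice X^G X^g.
In this assignment every recorded phenotype matches its genotype and every non-founder's genotype is obtainable from its parents' genotypes, so the pedigree is consistent.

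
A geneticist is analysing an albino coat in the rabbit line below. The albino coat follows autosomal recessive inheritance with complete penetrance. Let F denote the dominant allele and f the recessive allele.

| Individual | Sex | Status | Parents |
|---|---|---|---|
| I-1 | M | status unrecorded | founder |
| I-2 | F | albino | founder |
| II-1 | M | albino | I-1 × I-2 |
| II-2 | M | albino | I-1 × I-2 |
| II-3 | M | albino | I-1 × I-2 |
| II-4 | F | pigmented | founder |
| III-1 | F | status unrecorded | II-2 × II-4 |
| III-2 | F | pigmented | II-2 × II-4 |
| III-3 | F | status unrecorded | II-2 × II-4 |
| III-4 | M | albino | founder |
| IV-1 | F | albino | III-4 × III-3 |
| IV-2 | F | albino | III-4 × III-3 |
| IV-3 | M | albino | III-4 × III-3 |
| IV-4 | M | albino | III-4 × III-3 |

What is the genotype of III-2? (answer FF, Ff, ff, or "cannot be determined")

Ff

From phenotype alone, III-2 is FF or Ff.
III-2 is pigmented so carries F and received f from II-2 (ff), so III-2 is Ff.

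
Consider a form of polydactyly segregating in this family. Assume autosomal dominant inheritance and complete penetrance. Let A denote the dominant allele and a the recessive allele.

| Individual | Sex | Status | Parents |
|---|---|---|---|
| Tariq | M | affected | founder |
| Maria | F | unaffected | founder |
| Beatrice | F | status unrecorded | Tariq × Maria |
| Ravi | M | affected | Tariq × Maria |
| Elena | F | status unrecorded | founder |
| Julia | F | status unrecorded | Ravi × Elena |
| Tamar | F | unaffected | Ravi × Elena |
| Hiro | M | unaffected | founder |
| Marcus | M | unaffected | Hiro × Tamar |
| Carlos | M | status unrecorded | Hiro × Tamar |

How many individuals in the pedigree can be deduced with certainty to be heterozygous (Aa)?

1

Obligate heterozygotes: Ravi is affected so carries A and received a from Maria (aa), so Ravi is Aa.
Every other individual is either homozygous by phenotype or has at least one consistent homozygous assignment, so the count is 1.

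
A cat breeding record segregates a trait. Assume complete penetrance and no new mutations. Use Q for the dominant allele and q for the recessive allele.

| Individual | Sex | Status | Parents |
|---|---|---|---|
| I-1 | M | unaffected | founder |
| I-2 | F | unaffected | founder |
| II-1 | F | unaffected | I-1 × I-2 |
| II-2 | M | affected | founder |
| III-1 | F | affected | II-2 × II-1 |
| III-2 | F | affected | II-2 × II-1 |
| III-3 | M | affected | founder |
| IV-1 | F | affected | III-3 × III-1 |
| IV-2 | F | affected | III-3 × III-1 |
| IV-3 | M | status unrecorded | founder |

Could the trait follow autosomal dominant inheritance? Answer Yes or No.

A consistent assignment under autosomal dominant exists: I-1 qq, I-2 qq, II-1 qq, II-2 QQ, III-1 Qq, III-2 Qq, III-3 QQ, IV-1 QQ, IV-2 QQ, IV-3 QQ.
In this assignment every recorded phenotype matches its genotype and every non-founder's genotype is obtainable from its parents' genotypes, so the pedigree is consistent.

Yes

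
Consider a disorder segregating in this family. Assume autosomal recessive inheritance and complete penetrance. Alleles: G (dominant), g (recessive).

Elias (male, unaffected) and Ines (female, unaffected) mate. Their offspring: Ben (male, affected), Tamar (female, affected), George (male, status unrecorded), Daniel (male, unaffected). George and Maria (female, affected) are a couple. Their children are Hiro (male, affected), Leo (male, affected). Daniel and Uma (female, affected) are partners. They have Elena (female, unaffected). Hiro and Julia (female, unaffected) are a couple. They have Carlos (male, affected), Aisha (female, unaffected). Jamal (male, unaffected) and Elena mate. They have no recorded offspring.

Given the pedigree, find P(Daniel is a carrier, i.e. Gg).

Elias is unaffected so carries G and passed g to Ben (gg), so Elias is Gg.
Ines is unaffected so carries G and passed g to Ben (gg), so Ines is Gg.
Their cross gives offspring ratios 1/4 GG : 1/2 Gg : 1/4 gg. Conditioning on Daniel being unaffected, P(Gg) = 1/2 / 3/4 = 2/3 before taking Daniel's own offspring into account.
Uma is affected, so Uma is gg.
Now use Daniel's offspring. Probability of each recorded status — unaffected daughter Elena: 1/2 if Daniel is Gg, 1 if GG.
Bayes: P(Gg) = 2/3·1/2 / (2/3·1/2 + 1/3·1) = 1/2.

1/2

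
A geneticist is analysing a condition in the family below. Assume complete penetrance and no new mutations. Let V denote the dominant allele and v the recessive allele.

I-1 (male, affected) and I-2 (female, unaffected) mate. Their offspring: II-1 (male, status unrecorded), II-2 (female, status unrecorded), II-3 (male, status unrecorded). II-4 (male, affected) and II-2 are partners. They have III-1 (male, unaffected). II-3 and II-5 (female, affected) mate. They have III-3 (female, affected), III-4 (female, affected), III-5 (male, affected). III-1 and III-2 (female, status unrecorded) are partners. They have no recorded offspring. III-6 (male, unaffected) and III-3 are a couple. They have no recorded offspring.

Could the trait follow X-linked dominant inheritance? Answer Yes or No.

Yes

A consistent assignment under X-linked dominant exists: I-1 X^V Y, I-2 X^v X^v, II-1 X^v Y, II-2 X^V X^v, II-3 X^v Y, II-4 X^V Y, II-5 X^V X^V, III-1 X^v Y, III-2 X^V X^V, III-3 X^V X^v, III-4 X^V X^v, III-5 X^V Y, III-6 X^v Y.
In this assignment every recorded phenotype matches its genotype and every non-founder's genotype is obtainable from its parents' genotypes, so the pedigree is consistent.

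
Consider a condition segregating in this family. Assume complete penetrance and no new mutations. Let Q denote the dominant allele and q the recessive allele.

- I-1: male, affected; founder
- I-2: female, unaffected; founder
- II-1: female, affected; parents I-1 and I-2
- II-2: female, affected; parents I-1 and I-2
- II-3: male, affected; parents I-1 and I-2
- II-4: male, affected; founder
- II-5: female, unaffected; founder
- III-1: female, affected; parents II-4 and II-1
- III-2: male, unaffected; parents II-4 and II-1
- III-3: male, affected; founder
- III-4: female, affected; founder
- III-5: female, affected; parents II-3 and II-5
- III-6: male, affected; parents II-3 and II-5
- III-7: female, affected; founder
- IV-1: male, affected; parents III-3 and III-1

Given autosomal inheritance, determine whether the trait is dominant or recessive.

dominant

II-4 and II-1 are both affected yet have an unaffected child III-2. Under a recessive model two affected parents are homozygous and every child would be affected, so the trait cannot be recessive.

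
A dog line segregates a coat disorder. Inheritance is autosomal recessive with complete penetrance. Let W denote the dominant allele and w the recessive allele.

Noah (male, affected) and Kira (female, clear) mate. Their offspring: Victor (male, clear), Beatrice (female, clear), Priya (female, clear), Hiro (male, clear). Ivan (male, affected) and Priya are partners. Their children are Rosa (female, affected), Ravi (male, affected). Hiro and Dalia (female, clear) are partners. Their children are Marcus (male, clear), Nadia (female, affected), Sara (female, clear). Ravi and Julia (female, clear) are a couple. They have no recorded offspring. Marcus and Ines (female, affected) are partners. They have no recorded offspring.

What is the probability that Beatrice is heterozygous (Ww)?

1

Beatrice is clear so carries W and received w from Noah (ww), so Beatrice is Ww, giving P(Ww) = 1.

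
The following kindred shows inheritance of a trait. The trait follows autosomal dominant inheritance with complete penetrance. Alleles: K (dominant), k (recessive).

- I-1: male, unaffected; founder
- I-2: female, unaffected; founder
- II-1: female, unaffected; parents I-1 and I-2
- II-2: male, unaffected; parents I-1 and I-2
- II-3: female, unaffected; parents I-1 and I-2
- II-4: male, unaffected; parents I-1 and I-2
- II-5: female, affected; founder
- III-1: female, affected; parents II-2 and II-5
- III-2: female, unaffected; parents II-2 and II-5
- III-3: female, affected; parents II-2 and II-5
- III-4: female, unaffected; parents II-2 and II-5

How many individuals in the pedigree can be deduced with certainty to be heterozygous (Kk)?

Obligate heterozygotes: II-5 is affected so carries K and passed k to III-2 (kk), so II-5 is Kk; III-1 is affected so carries K and received k from II-2 (kk), so III-1 is Kk; III-3 is affected so carries K and received k from II-2 (kk), so III-3 is Kk.
Every other individual is either homozygous by phenotype or has at least one consistent homozygous assignment, so the count is 3.

3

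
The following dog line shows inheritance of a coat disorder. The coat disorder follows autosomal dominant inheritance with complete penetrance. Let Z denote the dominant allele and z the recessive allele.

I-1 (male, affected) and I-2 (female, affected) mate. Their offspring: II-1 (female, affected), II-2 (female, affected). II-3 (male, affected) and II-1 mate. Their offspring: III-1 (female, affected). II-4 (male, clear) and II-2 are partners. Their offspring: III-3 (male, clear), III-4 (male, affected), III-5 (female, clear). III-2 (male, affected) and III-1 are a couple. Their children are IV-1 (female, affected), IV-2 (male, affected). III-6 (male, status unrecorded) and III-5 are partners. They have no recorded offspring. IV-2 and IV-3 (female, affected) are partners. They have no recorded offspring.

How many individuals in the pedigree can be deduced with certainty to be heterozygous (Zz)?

Obligate heterozygotes: II-2 is affected so carries Z and passed z to III-3 (zz), so II-2 is Zz; III-4 is affected so carries Z and received z from II-4 (zz), so III-4 is Zz.
Every other individual is either homozygous by phenotype or has at least one consistent homozygous assignment, so the count is 2.

2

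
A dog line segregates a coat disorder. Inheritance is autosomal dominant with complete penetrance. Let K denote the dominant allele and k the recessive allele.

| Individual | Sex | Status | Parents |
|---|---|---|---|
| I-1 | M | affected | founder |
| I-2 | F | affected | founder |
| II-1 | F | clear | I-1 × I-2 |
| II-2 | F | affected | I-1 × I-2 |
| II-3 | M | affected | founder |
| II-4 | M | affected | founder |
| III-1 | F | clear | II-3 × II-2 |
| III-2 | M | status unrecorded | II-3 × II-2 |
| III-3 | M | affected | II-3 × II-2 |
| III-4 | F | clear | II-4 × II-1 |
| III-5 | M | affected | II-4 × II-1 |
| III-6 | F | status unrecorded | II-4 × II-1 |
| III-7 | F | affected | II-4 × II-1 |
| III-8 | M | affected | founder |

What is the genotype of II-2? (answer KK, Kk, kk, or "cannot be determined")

Kk

From phenotype alone, II-2 is KK or Kk.
II-2 is affected so carries K and passed k to III-1 (kk), so II-2 is Kk.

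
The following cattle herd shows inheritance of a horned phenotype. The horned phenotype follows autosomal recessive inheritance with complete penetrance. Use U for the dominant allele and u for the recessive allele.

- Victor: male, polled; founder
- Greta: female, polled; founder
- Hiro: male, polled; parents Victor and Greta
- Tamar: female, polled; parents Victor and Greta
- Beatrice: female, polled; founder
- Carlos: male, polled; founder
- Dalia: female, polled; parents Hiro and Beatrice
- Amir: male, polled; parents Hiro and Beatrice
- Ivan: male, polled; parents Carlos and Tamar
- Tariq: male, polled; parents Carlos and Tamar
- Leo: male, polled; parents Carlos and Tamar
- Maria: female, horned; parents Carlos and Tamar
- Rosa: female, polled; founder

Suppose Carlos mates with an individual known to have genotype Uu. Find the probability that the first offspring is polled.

Carlos is polled so carries U and passed u to Maria (uu), so Carlos is Uu.
The cross gives 1/4 UU : 1/2 Uu : 1/4 uu, so P(offspring is polled) = 3/4.

3/4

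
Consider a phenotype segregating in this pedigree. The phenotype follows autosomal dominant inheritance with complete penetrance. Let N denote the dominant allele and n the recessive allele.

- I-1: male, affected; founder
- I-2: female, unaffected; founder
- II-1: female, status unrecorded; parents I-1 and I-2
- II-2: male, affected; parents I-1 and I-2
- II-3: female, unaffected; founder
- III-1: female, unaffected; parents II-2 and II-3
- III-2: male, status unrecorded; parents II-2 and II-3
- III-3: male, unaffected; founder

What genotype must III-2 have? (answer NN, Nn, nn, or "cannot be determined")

III-2's phenotype is unrecorded, and no parent or child forces a single allele at both positions; consistent genotype assignments exist with III-2 as Nn or nn.

cannot be determined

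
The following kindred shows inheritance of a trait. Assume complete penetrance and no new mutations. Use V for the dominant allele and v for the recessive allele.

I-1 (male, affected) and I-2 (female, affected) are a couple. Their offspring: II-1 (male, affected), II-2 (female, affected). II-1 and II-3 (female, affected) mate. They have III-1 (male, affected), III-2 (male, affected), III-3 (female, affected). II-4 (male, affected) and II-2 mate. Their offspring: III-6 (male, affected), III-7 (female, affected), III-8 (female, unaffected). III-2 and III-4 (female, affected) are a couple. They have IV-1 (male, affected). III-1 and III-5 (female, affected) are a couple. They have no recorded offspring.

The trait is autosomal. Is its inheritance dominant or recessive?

dominant

II-4 and II-2 are both affected yet have an unaffected child III-8. Under a recessive model two affected parents are homozygous and every child would be affected, so the trait cannot be recessive.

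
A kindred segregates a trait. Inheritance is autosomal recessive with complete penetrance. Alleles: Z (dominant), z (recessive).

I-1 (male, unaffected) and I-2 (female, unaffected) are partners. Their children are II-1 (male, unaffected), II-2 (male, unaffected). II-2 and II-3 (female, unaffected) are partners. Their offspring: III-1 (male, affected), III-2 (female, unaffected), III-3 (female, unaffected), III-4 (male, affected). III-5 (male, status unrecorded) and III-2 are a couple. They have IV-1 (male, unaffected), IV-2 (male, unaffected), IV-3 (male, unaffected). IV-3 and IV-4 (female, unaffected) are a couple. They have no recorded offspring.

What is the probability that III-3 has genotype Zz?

II-2 is unaffected so carries Z and passed z to III-1 (zz), so II-2 is Zz.
II-3 is unaffected so carries Z and passed z to III-1 (zz), so II-3 is Zz.
Their cross gives offspring ratios 1/4 ZZ : 1/2 Zz : 1/4 zz. Conditioning on III-3 being unaffected, P(Zz) = 1/2 / 3/4 = 2/3.

2/3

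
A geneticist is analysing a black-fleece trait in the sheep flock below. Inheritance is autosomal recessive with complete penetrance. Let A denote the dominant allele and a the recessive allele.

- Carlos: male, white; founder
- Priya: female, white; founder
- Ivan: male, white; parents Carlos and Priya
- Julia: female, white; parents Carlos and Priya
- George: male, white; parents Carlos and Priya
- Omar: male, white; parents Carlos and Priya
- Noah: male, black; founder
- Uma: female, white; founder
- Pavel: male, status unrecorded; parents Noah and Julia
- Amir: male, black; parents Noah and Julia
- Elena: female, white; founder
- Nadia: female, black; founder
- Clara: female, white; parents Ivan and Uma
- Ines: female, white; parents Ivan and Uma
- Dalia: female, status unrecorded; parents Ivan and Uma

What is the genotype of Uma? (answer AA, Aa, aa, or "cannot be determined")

Uma's phenotype allows AA or Aa, and no parent or child forces a single allele at both positions; consistent genotype assignments exist with Uma as AA or Aa.

cannot be determined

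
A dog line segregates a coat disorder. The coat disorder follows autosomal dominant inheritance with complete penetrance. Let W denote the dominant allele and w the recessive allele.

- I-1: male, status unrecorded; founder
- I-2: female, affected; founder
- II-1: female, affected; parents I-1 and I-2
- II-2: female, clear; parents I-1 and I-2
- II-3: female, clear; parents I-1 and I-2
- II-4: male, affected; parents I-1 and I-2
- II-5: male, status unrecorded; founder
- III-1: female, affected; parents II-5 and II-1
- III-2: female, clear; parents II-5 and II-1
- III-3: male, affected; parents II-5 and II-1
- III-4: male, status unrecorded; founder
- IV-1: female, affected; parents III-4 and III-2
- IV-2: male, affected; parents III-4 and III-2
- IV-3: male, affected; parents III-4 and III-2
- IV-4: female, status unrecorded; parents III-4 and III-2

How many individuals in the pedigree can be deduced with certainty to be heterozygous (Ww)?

5

Obligate heterozygotes: I-2 is affected so carries W and passed w to II-2 (ww), so I-2 is Ww; II-1 is affected so carries W and passed w to III-2 (ww), so II-1 is Ww; IV-1 is affected so carries W and received w from III-2 (ww), so IV-1 is Ww; IV-2 is affected so carries W and received w from III-2 (ww), so IV-2 is Ww; IV-3 is affected so carries W and received w from III-2 (ww), so IV-3 is Ww.
Every other individual is either homozygous by phenotype or has at least one consistent homozygous assignment, so the count is 5.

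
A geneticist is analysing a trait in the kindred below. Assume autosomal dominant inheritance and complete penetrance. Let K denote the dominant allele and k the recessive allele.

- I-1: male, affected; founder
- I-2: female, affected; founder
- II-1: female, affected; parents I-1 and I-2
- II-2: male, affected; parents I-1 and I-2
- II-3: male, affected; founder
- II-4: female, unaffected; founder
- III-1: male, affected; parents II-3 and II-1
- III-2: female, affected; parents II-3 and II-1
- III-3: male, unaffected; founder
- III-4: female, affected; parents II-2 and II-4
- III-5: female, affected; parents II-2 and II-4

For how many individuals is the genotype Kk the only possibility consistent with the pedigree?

2

Obligate heterozygotes: III-4 is affected so carries K and received k from II-4 (kk), so III-4 is Kk; III-5 is affected so carries K and received k from II-4 (kk), so III-5 is Kk.
Every other individual is either homozygous by phenotype or has at least one consistent homozygous assignment, so the count is 2.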